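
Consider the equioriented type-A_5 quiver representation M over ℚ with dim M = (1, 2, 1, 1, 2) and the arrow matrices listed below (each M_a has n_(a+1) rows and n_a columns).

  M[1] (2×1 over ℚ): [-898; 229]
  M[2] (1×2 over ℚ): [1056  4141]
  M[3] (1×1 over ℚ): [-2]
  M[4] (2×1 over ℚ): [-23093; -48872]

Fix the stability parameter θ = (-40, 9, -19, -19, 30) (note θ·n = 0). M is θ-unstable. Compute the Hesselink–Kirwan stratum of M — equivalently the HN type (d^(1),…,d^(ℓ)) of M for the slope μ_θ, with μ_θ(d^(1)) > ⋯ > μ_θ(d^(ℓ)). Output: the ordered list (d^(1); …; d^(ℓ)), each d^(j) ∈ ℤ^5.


Via rank(M_{q-1}∘⋯∘M_p): M ≅ I[1,5], I[2,2], I[5,5].
μ_θ-semistable layers: μ^(1)=30; μ^(2)=9; μ^(3)=-29/3; μ^(4)=-40

((0, 0, 0, 0, 2); (0, 1, 0, 0, 0); (0, 1, 1, 1, 0); (1, 0, 0, 0, 0))


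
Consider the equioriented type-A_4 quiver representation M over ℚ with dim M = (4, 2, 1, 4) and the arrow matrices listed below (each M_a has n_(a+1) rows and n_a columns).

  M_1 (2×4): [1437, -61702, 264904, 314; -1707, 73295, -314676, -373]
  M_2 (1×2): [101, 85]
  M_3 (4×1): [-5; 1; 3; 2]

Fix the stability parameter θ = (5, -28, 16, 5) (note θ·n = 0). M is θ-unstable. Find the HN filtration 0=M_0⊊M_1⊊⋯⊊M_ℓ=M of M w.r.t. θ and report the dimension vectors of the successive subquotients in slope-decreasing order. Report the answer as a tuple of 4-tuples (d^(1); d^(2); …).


Interval decomposition of M: I[1,1]^2, I[1,2], I[1,4], I[4,4]^3.
HN type (ℓ=3): μ^(1)=21/2; μ^(2)=5; μ^(3)=-23/2

((0, 0, 1, 1); (2, 0, 0, 3); (2, 2, 0, 0))


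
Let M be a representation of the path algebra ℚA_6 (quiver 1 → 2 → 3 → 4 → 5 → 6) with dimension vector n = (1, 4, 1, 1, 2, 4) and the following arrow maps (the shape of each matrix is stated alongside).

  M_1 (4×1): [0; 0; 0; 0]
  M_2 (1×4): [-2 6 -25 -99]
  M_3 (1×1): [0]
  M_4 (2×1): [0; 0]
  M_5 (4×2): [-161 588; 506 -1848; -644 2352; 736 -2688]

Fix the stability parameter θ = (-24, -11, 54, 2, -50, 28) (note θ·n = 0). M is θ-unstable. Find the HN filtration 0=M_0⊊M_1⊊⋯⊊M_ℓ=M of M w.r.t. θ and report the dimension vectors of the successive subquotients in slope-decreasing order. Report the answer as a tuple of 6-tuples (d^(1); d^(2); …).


Via rank(M_{q-1}∘⋯∘M_p): M ≅ I[1,1], I[2,2]^3, I[2,3], I[4,4], I[5,5], I[5,6], I[6,6]^3.
μ_θ-semistable layers: μ^(1)=54; μ^(2)=28; μ^(3)=2; μ^(4)=-11; μ^(5)=-24; μ^(6)=-50

((0, 0, 1, 0, 0, 0); (0, 0, 0, 0, 0, 4); (0, 0, 0, 1, 0, 0); (0, 4, 0, 0, 0, 0); (1, 0, 0, 0, 0, 0); (0, 0, 0, 0, 2, 0))


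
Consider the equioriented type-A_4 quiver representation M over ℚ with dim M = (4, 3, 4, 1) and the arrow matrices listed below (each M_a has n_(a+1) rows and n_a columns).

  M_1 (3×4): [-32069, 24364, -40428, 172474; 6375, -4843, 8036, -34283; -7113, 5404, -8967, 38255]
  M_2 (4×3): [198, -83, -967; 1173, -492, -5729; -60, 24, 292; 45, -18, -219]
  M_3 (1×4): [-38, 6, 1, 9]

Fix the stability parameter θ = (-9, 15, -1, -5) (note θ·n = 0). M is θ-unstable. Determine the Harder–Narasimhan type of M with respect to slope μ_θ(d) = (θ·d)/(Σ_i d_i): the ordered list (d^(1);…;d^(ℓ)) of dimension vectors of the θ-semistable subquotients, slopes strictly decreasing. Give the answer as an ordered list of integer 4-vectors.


Interval decomposition of M: I[1,1], I[1,2], I[1,3], I[1,4], I[3,3]^2.
HN type (ℓ=5): μ^(1)=15; μ^(2)=7; μ^(3)=3; μ^(4)=-1; μ^(5)=-9

((0, 1, 0, 0); (0, 1, 1, 0); (0, 1, 1, 1); (0, 0, 2, 0); (4, 0, 0, 0))


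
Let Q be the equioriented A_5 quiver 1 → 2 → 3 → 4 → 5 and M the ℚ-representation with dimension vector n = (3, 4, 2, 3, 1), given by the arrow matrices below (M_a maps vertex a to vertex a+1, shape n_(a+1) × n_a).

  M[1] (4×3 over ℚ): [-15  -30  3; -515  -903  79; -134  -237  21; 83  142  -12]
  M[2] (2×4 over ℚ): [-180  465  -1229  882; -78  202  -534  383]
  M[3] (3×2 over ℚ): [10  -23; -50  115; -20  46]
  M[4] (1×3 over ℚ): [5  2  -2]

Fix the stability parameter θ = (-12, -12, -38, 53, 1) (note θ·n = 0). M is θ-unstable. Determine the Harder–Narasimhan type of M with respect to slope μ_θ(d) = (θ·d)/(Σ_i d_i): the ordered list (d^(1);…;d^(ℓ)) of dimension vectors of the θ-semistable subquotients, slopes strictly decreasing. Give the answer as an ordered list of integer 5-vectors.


Interval decomposition of M: I[1,2], I[1,3], I[1,5], I[2,2], I[4,4]^2.
HN type (ℓ=4): μ^(1)=53; μ^(2)=27; μ^(3)=-12; μ^(4)=-62/3

((0, 0, 0, 2, 0); (0, 0, 0, 1, 1); (1, 2, 0, 0, 0); (2, 2, 2, 0, 0))


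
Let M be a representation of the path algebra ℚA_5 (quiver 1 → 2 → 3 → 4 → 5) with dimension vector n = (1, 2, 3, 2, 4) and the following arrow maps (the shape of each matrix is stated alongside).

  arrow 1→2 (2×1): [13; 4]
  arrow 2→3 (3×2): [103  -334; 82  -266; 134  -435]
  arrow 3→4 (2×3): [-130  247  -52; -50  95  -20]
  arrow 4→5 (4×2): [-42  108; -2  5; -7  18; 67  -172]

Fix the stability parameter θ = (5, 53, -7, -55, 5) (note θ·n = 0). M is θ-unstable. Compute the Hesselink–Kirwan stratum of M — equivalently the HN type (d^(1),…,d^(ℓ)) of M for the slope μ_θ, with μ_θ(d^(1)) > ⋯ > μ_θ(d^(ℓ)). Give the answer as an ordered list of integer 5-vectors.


Interval decomposition of M: I[1,3], I[2,5], I[3,3], I[4,5], I[5,5]^2.
HN type (ℓ=5): μ^(1)=23; μ^(2)=5; μ^(3)=-3; μ^(4)=-7; μ^(5)=-55

((0, 1, 1, 0, 0); (1, 0, 0, 0, 4); (0, 1, 1, 1, 0); (0, 0, 1, 0, 0); (0, 0, 0, 1, 0))


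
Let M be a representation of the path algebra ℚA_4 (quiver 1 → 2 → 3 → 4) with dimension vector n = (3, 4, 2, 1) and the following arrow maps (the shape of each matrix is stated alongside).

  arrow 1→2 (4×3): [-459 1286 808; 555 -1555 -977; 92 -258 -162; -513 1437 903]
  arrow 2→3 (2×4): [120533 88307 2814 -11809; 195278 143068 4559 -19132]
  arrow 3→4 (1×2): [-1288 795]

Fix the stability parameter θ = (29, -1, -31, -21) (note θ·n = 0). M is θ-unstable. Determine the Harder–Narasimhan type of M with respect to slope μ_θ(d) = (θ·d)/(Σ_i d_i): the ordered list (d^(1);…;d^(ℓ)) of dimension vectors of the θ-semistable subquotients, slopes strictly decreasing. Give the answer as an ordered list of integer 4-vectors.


Via rank(M_{q-1}∘⋯∘M_p): M ≅ I[1,1], I[1,3], I[1,4], I[2,2]^2.
μ_θ-semistable layers: μ^(1)=29; μ^(2)=-1; μ^(3)=-6

((1, 0, 0, 0); (1, 3, 1, 0); (1, 1, 1, 1))


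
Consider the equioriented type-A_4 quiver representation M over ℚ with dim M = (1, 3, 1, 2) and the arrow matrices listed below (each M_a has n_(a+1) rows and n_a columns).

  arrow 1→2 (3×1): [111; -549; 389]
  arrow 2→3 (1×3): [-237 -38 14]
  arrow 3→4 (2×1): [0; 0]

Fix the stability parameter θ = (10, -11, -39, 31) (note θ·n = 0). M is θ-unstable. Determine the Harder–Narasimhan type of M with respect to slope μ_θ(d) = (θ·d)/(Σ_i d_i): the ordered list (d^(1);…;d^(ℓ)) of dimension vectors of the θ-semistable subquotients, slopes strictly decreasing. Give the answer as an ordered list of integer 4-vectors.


Interval decomposition of M: I[1,3], I[2,2]^2, I[4,4]^2.
HN type (ℓ=3): μ^(1)=31; μ^(2)=-11; μ^(3)=-40/3

((0, 0, 0, 2); (0, 2, 0, 0); (1, 1, 1, 0))


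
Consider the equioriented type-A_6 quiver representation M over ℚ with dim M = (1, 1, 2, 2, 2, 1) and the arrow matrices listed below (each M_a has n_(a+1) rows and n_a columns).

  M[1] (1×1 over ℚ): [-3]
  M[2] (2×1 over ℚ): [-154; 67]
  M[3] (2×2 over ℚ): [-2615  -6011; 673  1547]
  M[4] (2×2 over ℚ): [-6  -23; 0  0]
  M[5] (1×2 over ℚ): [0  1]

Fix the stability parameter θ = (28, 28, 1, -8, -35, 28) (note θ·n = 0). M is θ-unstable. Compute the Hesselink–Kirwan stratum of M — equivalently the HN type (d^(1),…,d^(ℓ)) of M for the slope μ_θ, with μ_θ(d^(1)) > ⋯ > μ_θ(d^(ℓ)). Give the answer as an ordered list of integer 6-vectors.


Interval decomposition of M: I[1,5], I[3,4], I[5,6].
HN type (ℓ=4): μ^(1)=28; μ^(2)=14/5; μ^(3)=-7/2; μ^(4)=-35

((0, 0, 0, 0, 0, 1); (1, 1, 1, 1, 1, 0); (0, 0, 1, 1, 0, 0); (0, 0, 0, 0, 1, 0))


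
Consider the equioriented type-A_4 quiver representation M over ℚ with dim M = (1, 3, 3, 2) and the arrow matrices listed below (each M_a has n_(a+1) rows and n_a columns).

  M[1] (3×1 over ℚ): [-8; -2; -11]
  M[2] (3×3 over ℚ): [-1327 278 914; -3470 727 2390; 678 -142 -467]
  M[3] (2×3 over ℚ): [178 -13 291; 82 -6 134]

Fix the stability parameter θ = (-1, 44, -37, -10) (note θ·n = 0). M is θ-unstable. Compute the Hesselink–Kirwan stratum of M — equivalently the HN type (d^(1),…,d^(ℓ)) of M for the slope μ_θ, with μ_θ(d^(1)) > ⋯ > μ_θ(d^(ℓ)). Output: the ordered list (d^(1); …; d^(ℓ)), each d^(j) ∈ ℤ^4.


Via rank(M_{q-1}∘⋯∘M_p): M ≅ I[1,4], I[2,3], I[2,4].
μ_θ-semistable layers: μ^(1)=7/2; μ^(2)=-1

((0, 1, 1, 0); (1, 2, 2, 2))


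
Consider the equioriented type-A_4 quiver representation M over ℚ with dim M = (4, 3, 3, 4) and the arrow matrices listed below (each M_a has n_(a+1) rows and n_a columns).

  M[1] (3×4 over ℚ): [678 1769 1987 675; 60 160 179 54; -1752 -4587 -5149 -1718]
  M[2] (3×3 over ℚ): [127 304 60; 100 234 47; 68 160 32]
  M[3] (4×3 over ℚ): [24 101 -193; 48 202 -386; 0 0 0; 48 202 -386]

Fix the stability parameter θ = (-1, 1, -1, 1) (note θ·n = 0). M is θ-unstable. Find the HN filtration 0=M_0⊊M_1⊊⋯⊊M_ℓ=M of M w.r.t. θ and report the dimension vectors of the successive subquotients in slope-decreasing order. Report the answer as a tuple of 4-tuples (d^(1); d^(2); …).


Via rank(M_{q-1}∘⋯∘M_p): M ≅ I[1,1], I[1,2], I[1,3], I[1,4], I[3,3], I[4,4]^3.
μ_θ-semistable layers: μ^(1)=1; μ^(2)=0; μ^(3)=-1

((0, 1, 0, 4); (0, 2, 2, 0); (4, 0, 1, 0))


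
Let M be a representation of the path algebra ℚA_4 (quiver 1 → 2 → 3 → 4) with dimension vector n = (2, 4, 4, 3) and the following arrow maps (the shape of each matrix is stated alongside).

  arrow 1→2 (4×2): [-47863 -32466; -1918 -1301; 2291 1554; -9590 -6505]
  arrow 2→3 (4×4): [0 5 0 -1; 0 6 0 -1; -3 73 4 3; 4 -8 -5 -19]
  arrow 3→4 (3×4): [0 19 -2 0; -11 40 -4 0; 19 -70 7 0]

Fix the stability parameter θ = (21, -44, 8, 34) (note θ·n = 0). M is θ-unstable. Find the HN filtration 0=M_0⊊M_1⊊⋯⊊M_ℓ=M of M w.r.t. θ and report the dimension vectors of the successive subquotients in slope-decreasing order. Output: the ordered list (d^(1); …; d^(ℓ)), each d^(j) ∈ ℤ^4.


Barcode: M ≅ I[1,4]^2, I[2,3], I[2,4]. HN layers by μ_θ (4 steps, strictly decreasing):
  μ^(1)=34; μ^(2)=8; μ^(3)=-23/2; μ^(4)=-44

((0, 0, 0, 3); (0, 0, 4, 0); (2, 2, 0, 0); (0, 2, 0, 0))


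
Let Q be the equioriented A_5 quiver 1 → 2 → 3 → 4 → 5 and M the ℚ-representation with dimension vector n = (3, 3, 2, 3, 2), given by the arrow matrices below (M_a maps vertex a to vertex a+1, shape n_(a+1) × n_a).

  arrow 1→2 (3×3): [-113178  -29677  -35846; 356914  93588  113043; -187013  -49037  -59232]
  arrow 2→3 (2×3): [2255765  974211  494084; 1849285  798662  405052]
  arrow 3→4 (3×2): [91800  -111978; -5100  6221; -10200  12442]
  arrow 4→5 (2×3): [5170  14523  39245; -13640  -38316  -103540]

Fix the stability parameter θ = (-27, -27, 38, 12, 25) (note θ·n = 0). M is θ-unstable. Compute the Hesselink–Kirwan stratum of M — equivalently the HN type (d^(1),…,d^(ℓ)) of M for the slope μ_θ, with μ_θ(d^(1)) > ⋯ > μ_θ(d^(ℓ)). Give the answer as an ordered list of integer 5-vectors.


Barcode: M ≅ I[1,2], I[1,3], I[1,5], I[4,4]^2, I[5,5]. HN layers by μ_θ (4 steps, strictly decreasing):
  μ^(1)=38; μ^(2)=25; μ^(3)=12; μ^(4)=-27

((0, 0, 1, 0, 0); (0, 0, 1, 1, 2); (0, 0, 0, 2, 0); (3, 3, 0, 0, 0))


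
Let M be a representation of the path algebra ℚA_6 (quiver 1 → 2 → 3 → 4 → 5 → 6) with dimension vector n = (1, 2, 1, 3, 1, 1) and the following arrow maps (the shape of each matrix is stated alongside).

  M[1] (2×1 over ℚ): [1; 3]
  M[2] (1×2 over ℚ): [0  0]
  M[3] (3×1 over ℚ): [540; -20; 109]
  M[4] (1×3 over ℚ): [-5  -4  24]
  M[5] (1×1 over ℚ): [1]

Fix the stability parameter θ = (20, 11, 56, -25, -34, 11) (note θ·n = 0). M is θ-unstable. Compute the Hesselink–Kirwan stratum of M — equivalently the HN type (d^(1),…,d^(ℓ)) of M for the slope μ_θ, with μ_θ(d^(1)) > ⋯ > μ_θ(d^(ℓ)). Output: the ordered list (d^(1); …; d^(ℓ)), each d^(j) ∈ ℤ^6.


Barcode: M ≅ I[1,2], I[2,2], I[3,6], I[4,4]^2. HN layers by μ_θ (4 steps, strictly decreasing):
  μ^(1)=31/2; μ^(2)=11; μ^(3)=-1; μ^(4)=-25

((1, 1, 0, 0, 0, 0); (0, 1, 0, 0, 0, 1); (0, 0, 1, 1, 1, 0); (0, 0, 0, 2, 0, 0))


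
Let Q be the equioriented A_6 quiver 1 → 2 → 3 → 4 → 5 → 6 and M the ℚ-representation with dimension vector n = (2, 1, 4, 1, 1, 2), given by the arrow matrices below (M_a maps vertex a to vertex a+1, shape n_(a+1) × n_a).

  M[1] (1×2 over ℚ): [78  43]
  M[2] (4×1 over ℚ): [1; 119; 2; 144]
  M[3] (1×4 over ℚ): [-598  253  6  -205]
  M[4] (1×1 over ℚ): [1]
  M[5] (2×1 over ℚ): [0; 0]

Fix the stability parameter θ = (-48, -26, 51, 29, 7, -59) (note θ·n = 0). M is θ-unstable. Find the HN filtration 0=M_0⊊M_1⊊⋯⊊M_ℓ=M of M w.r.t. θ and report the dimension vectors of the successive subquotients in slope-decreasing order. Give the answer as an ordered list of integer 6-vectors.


Interval decomposition of M: I[1,1], I[1,5], I[3,3]^3, I[6,6]^2.
HN type (ℓ=5): μ^(1)=51; μ^(2)=29; μ^(3)=-26; μ^(4)=-48; μ^(5)=-59

((0, 0, 3, 0, 0, 0); (0, 0, 1, 1, 1, 0); (0, 1, 0, 0, 0, 0); (2, 0, 0, 0, 0, 0); (0, 0, 0, 0, 0, 2))


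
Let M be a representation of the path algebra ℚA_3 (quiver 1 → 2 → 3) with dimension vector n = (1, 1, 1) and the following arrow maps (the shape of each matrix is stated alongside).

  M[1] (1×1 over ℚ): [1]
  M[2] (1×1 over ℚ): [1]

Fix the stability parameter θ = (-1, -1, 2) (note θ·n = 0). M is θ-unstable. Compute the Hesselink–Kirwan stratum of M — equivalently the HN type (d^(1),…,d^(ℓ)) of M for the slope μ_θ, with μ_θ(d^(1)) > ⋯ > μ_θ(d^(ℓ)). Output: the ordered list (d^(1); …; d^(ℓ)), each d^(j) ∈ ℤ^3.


Interval decomposition of M: I[1,3].
HN type (ℓ=2): μ^(1)=2; μ^(2)=-1

((0, 0, 1); (1, 1, 0))


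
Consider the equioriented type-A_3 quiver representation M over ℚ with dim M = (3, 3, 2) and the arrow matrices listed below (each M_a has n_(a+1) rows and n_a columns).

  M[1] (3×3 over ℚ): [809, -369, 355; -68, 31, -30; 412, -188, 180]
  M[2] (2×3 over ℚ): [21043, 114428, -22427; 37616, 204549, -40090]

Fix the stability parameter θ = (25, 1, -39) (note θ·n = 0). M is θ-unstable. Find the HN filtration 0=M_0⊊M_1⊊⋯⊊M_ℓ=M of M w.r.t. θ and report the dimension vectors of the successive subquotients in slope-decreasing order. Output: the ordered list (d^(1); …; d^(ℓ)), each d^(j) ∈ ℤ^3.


Barcode: M ≅ I[1,1], I[1,3]^2, I[2,2]. HN layers by μ_θ (3 steps, strictly decreasing):
  μ^(1)=25; μ^(2)=1; μ^(3)=-13/3

((1, 0, 0); (0, 1, 0); (2, 2, 2))


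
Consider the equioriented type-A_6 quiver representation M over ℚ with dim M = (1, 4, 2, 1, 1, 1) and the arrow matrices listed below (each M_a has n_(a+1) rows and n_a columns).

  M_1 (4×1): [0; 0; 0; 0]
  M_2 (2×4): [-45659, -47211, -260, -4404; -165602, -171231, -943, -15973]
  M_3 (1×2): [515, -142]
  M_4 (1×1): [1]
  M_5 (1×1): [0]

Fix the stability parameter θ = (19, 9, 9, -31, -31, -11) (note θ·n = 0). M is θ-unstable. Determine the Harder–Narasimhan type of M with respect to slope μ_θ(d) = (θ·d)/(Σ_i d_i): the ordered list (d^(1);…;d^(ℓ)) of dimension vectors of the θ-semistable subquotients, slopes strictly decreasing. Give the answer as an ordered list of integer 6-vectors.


Via rank(M_{q-1}∘⋯∘M_p): M ≅ I[1,1], I[2,2]^2, I[2,3], I[2,5], I[6,6].
μ_θ-semistable layers: μ^(1)=19; μ^(2)=9; μ^(3)=-11

((1, 0, 0, 0, 0, 0); (0, 3, 1, 0, 0, 0); (0, 1, 1, 1, 1, 1))


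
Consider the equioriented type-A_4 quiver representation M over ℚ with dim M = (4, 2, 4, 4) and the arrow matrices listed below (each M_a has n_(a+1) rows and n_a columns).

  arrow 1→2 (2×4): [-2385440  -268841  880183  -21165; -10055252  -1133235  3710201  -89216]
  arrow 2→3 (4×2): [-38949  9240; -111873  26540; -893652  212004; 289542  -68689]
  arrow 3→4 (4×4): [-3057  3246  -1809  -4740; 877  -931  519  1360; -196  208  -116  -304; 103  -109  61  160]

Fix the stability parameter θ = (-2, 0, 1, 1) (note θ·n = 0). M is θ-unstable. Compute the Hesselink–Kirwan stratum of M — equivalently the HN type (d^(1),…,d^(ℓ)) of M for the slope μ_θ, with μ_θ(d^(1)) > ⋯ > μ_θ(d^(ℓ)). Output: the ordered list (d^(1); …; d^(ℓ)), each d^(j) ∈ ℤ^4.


Via rank(M_{q-1}∘⋯∘M_p): M ≅ I[1,1]^2, I[1,3], I[1,4], I[3,3], I[3,4], I[4,4]^2.
μ_θ-semistable layers: μ^(1)=1; μ^(2)=0; μ^(3)=-2

((0, 0, 4, 4); (0, 2, 0, 0); (4, 0, 0, 0))


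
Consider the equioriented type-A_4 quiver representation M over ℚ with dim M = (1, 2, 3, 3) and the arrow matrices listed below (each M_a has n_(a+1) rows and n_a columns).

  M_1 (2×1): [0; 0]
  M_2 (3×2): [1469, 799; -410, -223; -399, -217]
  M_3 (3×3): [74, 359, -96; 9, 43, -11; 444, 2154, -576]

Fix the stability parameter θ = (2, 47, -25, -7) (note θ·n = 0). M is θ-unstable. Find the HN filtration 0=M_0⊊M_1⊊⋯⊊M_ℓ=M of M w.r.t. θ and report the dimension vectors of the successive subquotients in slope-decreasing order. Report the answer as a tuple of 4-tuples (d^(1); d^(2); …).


Barcode: M ≅ I[1,1], I[2,3], I[2,4], I[3,4], I[4,4]. HN layers by μ_θ (5 steps, strictly decreasing):
  μ^(1)=11; μ^(2)=5; μ^(3)=2; μ^(4)=-7; μ^(5)=-25

((0, 1, 1, 0); (0, 1, 1, 1); (1, 0, 0, 0); (0, 0, 0, 2); (0, 0, 1, 0))


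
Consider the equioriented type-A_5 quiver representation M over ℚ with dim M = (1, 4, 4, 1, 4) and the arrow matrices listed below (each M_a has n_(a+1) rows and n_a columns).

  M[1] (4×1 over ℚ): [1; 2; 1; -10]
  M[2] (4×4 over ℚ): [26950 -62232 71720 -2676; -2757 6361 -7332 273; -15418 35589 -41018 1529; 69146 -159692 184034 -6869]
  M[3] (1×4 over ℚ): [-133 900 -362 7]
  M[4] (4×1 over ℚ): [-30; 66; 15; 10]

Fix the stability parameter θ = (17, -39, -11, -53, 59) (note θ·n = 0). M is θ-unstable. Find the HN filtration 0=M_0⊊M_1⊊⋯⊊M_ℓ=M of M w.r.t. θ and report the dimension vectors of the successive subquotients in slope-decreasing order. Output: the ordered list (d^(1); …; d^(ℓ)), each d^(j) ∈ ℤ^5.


Via rank(M_{q-1}∘⋯∘M_p): M ≅ I[1,3], I[2,3]^2, I[2,5], I[5,5]^3.
μ_θ-semistable layers: μ^(1)=59; μ^(2)=-11; μ^(3)=-32; μ^(4)=-39

((0, 0, 0, 0, 4); (1, 1, 3, 0, 0); (0, 0, 1, 1, 0); (0, 3, 0, 0, 0))


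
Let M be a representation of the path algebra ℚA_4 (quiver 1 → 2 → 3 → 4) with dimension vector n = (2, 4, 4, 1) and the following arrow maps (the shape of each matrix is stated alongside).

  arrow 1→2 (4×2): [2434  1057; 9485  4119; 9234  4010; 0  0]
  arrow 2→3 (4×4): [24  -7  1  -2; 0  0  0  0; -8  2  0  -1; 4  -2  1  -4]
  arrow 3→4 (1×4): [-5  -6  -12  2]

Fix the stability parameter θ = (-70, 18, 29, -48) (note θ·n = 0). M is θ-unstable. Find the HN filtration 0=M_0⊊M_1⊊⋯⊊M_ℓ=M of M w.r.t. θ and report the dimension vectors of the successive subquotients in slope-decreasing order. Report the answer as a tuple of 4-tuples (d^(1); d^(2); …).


Via rank(M_{q-1}∘⋯∘M_p): M ≅ I[1,2], I[1,4], I[2,3]^2, I[3,3].
μ_θ-semistable layers: μ^(1)=29; μ^(2)=18; μ^(3)=-1/3; μ^(4)=-70

((0, 0, 3, 0); (0, 3, 0, 0); (0, 1, 1, 1); (2, 0, 0, 0))


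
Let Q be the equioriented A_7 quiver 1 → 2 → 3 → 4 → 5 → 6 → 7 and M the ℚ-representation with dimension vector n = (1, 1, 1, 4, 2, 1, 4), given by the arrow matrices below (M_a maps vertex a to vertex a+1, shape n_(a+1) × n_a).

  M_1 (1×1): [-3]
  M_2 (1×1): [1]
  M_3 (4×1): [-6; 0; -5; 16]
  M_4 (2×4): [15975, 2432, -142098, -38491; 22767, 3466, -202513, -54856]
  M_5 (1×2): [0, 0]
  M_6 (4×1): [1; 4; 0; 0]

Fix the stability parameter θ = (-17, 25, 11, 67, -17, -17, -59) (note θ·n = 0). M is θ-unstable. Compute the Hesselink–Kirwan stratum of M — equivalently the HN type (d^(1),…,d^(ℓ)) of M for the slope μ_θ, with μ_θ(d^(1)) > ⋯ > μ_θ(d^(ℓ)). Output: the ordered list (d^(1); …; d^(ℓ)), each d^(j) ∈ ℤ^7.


Barcode: M ≅ I[1,5], I[4,4]^2, I[4,5], I[6,7], I[7,7]^3. HN layers by μ_θ (6 steps, strictly decreasing):
  μ^(1)=67; μ^(2)=25; μ^(3)=18; μ^(4)=-17; μ^(5)=-38; μ^(6)=-59

((0, 0, 0, 2, 0, 0, 0); (0, 0, 0, 2, 2, 0, 0); (0, 1, 1, 0, 0, 0, 0); (1, 0, 0, 0, 0, 0, 0); (0, 0, 0, 0, 0, 1, 1); (0, 0, 0, 0, 0, 0, 3))


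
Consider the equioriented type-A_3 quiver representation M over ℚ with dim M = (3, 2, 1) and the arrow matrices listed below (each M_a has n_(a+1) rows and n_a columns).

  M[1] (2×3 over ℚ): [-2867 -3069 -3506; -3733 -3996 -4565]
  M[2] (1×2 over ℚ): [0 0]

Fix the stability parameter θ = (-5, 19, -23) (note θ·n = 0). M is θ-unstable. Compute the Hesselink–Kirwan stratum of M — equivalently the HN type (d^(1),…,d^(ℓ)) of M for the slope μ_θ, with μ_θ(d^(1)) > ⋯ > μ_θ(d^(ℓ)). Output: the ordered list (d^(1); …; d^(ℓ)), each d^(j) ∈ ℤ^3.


Via rank(M_{q-1}∘⋯∘M_p): M ≅ I[1,1], I[1,2]^2, I[3,3].
μ_θ-semistable layers: μ^(1)=19; μ^(2)=-5; μ^(3)=-23

((0, 2, 0); (3, 0, 0); (0, 0, 1))


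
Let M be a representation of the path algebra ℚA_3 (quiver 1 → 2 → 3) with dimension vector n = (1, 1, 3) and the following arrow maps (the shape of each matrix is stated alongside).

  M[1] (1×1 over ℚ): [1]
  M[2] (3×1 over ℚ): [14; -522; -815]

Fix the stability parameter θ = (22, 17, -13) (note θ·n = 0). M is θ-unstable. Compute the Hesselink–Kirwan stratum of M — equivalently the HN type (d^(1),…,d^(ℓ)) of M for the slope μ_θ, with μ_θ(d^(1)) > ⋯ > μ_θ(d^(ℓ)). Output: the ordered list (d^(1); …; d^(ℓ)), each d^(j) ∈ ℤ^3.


Via rank(M_{q-1}∘⋯∘M_p): M ≅ I[1,3], I[3,3]^2.
μ_θ-semistable layers: μ^(1)=26/3; μ^(2)=-13

((1, 1, 1); (0, 0, 2))


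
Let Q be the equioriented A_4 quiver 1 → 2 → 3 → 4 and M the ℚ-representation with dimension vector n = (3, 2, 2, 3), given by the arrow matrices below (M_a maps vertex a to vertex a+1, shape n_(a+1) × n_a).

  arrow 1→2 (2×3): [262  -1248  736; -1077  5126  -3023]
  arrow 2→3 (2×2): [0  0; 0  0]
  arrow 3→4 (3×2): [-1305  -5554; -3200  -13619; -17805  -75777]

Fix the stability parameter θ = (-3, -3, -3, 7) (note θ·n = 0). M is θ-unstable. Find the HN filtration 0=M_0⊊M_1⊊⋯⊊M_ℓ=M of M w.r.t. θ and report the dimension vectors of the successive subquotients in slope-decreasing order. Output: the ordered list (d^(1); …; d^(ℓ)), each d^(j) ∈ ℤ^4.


Via rank(M_{q-1}∘⋯∘M_p): M ≅ I[1,1], I[1,2]^2, I[3,4]^2, I[4,4].
μ_θ-semistable layers: μ^(1)=7; μ^(2)=-3

((0, 0, 0, 3); (3, 2, 2, 0))


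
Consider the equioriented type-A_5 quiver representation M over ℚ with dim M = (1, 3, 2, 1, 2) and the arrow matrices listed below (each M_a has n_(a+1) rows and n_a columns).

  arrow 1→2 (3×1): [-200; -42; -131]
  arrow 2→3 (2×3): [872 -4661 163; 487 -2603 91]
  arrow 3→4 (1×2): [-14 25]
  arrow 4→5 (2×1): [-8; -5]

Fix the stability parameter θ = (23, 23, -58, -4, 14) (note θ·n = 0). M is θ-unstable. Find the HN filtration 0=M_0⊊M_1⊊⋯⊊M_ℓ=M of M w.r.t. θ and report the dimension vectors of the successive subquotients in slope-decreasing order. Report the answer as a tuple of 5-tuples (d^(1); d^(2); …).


Interval decomposition of M: I[1,5], I[2,2], I[2,3], I[5,5].
HN type (ℓ=4): μ^(1)=23; μ^(2)=14; μ^(3)=-4; μ^(4)=-35/2

((0, 1, 0, 0, 0); (0, 0, 0, 0, 2); (1, 1, 1, 1, 0); (0, 1, 1, 0, 0))


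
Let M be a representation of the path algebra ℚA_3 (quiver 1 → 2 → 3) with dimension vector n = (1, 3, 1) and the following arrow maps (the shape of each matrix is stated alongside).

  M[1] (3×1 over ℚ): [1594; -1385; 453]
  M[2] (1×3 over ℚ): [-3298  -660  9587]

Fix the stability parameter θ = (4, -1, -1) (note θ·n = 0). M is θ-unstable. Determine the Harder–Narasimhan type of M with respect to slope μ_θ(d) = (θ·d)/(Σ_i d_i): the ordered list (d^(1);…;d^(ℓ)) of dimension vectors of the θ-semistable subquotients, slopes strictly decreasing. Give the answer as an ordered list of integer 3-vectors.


Barcode: M ≅ I[1,3], I[2,2]^2. HN layers by μ_θ (2 steps, strictly decreasing):
  μ^(1)=2/3; μ^(2)=-1

((1, 1, 1); (0, 2, 0))


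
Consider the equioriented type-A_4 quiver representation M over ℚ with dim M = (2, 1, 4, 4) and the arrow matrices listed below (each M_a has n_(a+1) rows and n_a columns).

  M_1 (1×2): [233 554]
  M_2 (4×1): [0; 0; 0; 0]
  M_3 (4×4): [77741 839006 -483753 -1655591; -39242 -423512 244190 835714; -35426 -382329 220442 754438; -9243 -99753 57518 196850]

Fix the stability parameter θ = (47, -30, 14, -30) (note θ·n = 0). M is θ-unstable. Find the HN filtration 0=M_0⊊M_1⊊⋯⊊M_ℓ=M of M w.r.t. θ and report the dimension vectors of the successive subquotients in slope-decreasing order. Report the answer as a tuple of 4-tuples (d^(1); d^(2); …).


Interval decomposition of M: I[1,1], I[1,2], I[3,3], I[3,4]^3, I[4,4].
HN type (ℓ=5): μ^(1)=47; μ^(2)=14; μ^(3)=17/2; μ^(4)=-8; μ^(5)=-30

((1, 0, 0, 0); (0, 0, 1, 0); (1, 1, 0, 0); (0, 0, 3, 3); (0, 0, 0, 1))


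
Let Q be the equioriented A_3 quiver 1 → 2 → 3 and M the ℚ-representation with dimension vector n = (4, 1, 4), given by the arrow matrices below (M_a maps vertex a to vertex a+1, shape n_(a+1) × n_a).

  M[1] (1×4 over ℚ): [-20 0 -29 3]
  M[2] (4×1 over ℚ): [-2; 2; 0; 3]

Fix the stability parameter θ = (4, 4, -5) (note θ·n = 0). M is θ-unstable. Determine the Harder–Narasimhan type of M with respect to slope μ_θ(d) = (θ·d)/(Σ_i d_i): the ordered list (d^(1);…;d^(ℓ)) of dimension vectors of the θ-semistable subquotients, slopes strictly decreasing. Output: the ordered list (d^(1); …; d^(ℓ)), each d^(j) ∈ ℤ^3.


Barcode: M ≅ I[1,1]^3, I[1,3], I[3,3]^3. HN layers by μ_θ (3 steps, strictly decreasing):
  μ^(1)=4; μ^(2)=1; μ^(3)=-5

((3, 0, 0); (1, 1, 1); (0, 0, 3))


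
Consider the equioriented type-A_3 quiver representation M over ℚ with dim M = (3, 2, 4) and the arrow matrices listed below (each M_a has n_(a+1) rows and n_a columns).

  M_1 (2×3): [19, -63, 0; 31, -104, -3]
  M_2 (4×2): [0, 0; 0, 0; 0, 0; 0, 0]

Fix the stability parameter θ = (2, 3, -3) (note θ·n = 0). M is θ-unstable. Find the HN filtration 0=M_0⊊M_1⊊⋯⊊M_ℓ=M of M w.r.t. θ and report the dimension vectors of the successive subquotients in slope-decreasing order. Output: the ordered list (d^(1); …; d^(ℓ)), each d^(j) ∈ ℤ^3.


Barcode: M ≅ I[1,1], I[1,2]^2, I[3,3]^4. HN layers by μ_θ (3 steps, strictly decreasing):
  μ^(1)=3; μ^(2)=2; μ^(3)=-3

((0, 2, 0); (3, 0, 0); (0, 0, 4))


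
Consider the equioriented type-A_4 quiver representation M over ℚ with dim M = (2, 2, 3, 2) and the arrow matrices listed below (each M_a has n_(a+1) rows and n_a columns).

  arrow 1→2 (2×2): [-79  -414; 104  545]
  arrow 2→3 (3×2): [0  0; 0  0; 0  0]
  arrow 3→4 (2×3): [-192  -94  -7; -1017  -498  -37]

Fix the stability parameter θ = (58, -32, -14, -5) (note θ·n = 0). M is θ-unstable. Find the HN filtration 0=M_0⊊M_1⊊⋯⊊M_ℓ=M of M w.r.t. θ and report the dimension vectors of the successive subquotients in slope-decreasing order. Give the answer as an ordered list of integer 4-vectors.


Via rank(M_{q-1}∘⋯∘M_p): M ≅ I[1,2]^2, I[3,3], I[3,4]^2.
μ_θ-semistable layers: μ^(1)=13; μ^(2)=-5; μ^(3)=-14

((2, 2, 0, 0); (0, 0, 0, 2); (0, 0, 3, 0))


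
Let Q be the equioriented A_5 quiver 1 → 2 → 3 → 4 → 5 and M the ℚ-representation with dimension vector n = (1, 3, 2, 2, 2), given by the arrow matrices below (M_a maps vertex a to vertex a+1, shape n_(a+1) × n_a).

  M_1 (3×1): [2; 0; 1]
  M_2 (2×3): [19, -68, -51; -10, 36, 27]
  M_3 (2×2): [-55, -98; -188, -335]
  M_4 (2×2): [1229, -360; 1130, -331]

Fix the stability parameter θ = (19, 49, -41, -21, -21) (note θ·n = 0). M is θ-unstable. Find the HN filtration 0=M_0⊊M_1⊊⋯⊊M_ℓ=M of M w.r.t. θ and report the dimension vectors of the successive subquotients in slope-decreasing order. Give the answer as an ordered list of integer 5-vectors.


Via rank(M_{q-1}∘⋯∘M_p): M ≅ I[1,5], I[2,2], I[2,5].
μ_θ-semistable layers: μ^(1)=49; μ^(2)=-3; μ^(3)=-17/2

((0, 1, 0, 0, 0); (1, 1, 1, 1, 1); (0, 1, 1, 1, 1))


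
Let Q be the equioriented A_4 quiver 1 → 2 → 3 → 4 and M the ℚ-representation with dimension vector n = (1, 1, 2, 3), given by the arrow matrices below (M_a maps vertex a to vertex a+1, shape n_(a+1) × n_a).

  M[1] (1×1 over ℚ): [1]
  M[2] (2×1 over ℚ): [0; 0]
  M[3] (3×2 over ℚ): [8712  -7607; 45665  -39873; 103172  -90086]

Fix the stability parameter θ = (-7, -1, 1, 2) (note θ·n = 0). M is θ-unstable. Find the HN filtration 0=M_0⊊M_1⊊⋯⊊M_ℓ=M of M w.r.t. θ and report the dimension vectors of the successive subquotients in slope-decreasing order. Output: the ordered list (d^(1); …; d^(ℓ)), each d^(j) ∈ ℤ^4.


Interval decomposition of M: I[1,2], I[3,4]^2, I[4,4].
HN type (ℓ=4): μ^(1)=2; μ^(2)=1; μ^(3)=-1; μ^(4)=-7

((0, 0, 0, 3); (0, 0, 2, 0); (0, 1, 0, 0); (1, 0, 0, 0))


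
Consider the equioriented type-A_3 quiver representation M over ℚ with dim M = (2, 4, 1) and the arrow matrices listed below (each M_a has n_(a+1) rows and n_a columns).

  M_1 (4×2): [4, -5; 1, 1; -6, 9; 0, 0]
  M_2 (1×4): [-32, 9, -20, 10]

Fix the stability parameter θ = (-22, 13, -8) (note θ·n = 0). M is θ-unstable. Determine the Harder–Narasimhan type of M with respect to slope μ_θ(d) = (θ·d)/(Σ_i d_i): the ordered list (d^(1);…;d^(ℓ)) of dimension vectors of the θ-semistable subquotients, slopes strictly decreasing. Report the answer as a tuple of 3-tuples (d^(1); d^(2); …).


Via rank(M_{q-1}∘⋯∘M_p): M ≅ I[1,2], I[1,3], I[2,2]^2.
μ_θ-semistable layers: μ^(1)=13; μ^(2)=5/2; μ^(3)=-22

((0, 3, 0); (0, 1, 1); (2, 0, 0))


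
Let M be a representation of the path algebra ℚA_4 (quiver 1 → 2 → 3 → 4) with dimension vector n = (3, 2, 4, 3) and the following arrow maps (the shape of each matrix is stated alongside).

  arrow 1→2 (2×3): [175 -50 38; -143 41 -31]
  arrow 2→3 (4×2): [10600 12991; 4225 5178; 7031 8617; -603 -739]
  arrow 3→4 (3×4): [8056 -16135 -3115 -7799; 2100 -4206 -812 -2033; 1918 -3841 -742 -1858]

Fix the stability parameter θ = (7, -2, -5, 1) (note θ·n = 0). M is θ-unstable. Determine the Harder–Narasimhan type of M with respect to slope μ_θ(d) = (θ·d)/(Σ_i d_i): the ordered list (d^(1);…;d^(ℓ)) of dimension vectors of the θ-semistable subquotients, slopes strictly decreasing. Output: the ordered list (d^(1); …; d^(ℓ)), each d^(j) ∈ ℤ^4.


Via rank(M_{q-1}∘⋯∘M_p): M ≅ I[1,1], I[1,4]^2, I[3,3], I[3,4].
μ_θ-semistable layers: μ^(1)=7; μ^(2)=1; μ^(3)=0; μ^(4)=-5

((1, 0, 0, 0); (0, 0, 0, 3); (2, 2, 2, 0); (0, 0, 2, 0))


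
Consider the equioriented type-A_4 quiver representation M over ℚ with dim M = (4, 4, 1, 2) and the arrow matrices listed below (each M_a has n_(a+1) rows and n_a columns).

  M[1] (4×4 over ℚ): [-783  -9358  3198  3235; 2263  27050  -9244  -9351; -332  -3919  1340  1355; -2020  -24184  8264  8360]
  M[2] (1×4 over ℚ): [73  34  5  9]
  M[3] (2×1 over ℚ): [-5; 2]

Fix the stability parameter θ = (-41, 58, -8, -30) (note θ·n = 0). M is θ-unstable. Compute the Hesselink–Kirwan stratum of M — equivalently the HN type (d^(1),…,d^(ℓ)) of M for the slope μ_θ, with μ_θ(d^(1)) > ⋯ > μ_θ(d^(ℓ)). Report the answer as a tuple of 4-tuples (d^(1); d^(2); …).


Via rank(M_{q-1}∘⋯∘M_p): M ≅ I[1,2]^3, I[1,4], I[4,4].
μ_θ-semistable layers: μ^(1)=58; μ^(2)=20/3; μ^(3)=-30; μ^(4)=-41

((0, 3, 0, 0); (0, 1, 1, 1); (0, 0, 0, 1); (4, 0, 0, 0))


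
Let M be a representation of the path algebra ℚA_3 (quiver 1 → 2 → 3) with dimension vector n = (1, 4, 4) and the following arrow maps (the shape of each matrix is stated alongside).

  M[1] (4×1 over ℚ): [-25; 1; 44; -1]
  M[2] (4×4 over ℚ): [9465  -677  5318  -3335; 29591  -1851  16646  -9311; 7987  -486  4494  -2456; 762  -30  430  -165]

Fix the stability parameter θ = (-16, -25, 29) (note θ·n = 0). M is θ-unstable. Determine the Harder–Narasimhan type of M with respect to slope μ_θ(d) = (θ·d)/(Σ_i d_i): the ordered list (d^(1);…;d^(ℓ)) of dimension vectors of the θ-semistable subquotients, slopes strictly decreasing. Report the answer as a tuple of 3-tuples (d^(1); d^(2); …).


Barcode: M ≅ I[1,3], I[2,3]^3. HN layers by μ_θ (3 steps, strictly decreasing):
  μ^(1)=29; μ^(2)=-41/2; μ^(3)=-25

((0, 0, 4); (1, 1, 0); (0, 3, 0))


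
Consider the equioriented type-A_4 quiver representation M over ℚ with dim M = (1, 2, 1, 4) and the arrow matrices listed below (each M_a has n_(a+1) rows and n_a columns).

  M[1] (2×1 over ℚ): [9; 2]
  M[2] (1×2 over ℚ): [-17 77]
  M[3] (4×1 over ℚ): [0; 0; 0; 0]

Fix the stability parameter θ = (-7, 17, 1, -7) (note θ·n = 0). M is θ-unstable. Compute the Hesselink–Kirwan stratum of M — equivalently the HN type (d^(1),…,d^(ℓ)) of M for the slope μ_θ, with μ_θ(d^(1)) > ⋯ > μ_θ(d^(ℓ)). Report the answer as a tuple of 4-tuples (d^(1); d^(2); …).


Interval decomposition of M: I[1,3], I[2,2], I[4,4]^4.
HN type (ℓ=3): μ^(1)=17; μ^(2)=9; μ^(3)=-7

((0, 1, 0, 0); (0, 1, 1, 0); (1, 0, 0, 4))


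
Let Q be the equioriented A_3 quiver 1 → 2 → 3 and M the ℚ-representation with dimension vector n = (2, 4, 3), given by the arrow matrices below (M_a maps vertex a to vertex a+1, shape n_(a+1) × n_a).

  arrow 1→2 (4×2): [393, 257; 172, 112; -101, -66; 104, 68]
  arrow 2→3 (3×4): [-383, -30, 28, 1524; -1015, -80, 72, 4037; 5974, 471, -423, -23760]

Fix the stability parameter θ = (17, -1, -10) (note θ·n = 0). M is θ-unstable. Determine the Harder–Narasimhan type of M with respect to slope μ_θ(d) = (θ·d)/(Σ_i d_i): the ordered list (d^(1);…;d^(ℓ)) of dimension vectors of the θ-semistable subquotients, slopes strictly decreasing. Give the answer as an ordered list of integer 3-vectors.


Interval decomposition of M: I[1,3]^2, I[2,2], I[2,3].
HN type (ℓ=3): μ^(1)=2; μ^(2)=-1; μ^(3)=-11/2

((2, 2, 2); (0, 1, 0); (0, 1, 1))


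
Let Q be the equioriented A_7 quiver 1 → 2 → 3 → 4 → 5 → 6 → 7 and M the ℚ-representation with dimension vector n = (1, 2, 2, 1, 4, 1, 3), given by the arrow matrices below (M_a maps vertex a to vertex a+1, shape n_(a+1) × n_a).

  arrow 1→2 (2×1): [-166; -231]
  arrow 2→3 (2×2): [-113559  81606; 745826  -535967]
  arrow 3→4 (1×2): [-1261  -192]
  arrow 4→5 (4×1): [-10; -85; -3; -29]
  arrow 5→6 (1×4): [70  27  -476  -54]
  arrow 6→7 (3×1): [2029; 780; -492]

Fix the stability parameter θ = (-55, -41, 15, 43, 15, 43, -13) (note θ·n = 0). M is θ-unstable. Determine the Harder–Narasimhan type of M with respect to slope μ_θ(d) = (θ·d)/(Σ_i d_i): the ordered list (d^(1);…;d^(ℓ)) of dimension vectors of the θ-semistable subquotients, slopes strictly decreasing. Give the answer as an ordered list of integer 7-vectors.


Barcode: M ≅ I[1,3], I[2,7], I[5,5]^3, I[7,7]^2. HN layers by μ_θ (5 steps, strictly decreasing):
  μ^(1)=22; μ^(2)=15; μ^(3)=-13; μ^(4)=-41; μ^(5)=-55

((0, 0, 0, 1, 1, 1, 1); (0, 0, 2, 0, 3, 0, 0); (0, 0, 0, 0, 0, 0, 2); (0, 2, 0, 0, 0, 0, 0); (1, 0, 0, 0, 0, 0, 0))


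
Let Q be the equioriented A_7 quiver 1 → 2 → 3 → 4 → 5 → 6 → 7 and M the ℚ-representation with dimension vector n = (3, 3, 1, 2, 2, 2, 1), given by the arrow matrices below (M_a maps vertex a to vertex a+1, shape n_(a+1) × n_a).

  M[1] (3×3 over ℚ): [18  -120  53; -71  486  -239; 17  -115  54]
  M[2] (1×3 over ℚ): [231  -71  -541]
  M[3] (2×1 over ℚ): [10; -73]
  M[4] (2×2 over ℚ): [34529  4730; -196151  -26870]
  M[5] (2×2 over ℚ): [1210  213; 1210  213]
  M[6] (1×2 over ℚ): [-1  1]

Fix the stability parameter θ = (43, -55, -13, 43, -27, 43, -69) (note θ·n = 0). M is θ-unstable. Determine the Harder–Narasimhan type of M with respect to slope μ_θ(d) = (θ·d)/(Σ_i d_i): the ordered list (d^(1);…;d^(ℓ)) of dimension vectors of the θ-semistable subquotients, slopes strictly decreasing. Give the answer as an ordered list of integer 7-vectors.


Interval decomposition of M: I[1,2]^2, I[1,4], I[4,6], I[5,5], I[6,7].
HN type (ℓ=6): μ^(1)=43; μ^(2)=8; μ^(3)=-6; μ^(4)=-25/3; μ^(5)=-13; μ^(6)=-27

((0, 0, 0, 1, 0, 1, 0); (0, 0, 0, 1, 1, 0, 0); (2, 2, 0, 0, 0, 0, 0); (1, 1, 1, 0, 0, 0, 0); (0, 0, 0, 0, 0, 1, 1); (0, 0, 0, 0, 1, 0, 0))


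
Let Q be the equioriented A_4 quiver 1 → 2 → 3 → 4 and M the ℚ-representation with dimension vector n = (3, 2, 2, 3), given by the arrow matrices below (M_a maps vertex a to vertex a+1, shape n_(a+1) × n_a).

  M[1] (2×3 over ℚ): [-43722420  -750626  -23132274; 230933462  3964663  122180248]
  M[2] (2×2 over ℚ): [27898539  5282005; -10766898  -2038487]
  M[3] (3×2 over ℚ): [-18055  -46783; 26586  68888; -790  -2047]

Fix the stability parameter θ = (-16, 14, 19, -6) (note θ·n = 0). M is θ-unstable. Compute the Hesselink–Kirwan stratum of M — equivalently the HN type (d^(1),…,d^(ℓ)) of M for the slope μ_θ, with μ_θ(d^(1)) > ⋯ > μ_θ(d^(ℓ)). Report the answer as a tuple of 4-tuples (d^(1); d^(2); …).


Interval decomposition of M: I[1,1], I[1,4]^2, I[4,4].
HN type (ℓ=3): μ^(1)=9; μ^(2)=-6; μ^(3)=-16

((0, 2, 2, 2); (0, 0, 0, 1); (3, 0, 0, 0))


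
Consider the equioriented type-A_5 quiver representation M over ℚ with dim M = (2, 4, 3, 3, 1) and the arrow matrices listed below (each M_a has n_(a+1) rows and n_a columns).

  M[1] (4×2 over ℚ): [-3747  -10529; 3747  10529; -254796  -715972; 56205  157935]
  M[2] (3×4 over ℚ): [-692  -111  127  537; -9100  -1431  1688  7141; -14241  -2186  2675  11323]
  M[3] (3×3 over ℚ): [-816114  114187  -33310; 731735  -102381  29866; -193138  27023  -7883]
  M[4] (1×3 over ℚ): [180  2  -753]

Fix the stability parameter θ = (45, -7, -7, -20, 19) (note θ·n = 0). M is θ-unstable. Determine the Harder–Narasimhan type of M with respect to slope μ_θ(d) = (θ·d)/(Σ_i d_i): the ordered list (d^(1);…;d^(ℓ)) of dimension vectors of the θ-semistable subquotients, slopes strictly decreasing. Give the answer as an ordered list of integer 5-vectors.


Via rank(M_{q-1}∘⋯∘M_p): M ≅ I[1,1], I[1,2], I[2,4]^2, I[2,5].
μ_θ-semistable layers: μ^(1)=45; μ^(2)=19; μ^(3)=-34/3

((1, 0, 0, 0, 0); (1, 1, 0, 0, 1); (0, 3, 3, 3, 0))


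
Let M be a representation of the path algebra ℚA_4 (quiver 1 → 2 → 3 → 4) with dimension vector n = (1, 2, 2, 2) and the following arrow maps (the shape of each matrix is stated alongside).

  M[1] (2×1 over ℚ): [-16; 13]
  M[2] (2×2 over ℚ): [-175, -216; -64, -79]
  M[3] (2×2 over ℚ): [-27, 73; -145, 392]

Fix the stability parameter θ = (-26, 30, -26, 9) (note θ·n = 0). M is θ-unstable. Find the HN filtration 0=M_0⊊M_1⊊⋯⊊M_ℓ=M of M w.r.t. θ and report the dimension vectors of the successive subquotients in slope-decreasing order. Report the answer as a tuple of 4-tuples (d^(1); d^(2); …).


Barcode: M ≅ I[1,4], I[2,4]. HN layers by μ_θ (3 steps, strictly decreasing):
  μ^(1)=9; μ^(2)=2; μ^(3)=-26

((0, 0, 0, 2); (0, 2, 2, 0); (1, 0, 0, 0))


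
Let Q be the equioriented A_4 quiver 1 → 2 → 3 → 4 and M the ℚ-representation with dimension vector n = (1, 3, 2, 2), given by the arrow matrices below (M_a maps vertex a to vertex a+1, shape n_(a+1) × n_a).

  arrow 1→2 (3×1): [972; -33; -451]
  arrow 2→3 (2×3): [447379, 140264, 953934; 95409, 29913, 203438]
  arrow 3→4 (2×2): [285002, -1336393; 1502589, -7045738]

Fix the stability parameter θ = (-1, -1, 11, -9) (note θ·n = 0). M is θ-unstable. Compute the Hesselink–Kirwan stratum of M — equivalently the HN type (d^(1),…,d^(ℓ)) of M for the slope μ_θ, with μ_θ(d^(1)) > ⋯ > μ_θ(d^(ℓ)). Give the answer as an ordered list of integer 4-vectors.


Interval decomposition of M: I[1,4], I[2,2], I[2,4].
HN type (ℓ=2): μ^(1)=1; μ^(2)=-1

((0, 0, 2, 2); (1, 3, 0, 0))
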